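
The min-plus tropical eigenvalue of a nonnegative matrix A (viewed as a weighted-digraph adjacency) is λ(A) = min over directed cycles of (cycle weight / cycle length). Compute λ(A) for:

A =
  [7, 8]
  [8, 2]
λ(A) = 2

Enumerate directed cycles and compute their means (weight / length). Sample:
  cycle 0 → 0: weight = 7, length = 1, mean = 7/1 ≈ 7.000
  cycle 1 → 1: weight = 2, length = 1, mean = 2/1 ≈ 2.000
  cycle 0 → 1 → 0: weight = 16, length = 2, mean = 16/2 ≈ 8.000
  cycle 1 → 0 → 1: weight = 16, length = 2, mean = 16/2 ≈ 8.000
Minimum mean = 2.000, attained e.g. along the cycle 1 → 1 with weight 2 and length 1. So λ(A) = 2/1 = 2.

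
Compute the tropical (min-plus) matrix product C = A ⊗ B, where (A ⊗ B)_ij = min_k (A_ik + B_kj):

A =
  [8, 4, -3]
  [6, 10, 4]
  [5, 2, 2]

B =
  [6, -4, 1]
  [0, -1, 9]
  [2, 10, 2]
A ⊗ B =
  [-1, 3, -1]
  [6, 2, 6]
  [2, 1, 4]

Apply the min-plus product entry-by-entry:
  C[0][0] = min over k of (A[0][0] + B[0][0] = 8 + 6 = 14, A[0][1] + B[1][0] = 4 + 0 = 4, A[0][2] + B[2][0] = -3 + 2 = -1) = -1 (attained at k = 2)
  C[0][1] = min over k of (A[0][0] + B[0][1] = 8 + -4 = 4, A[0][1] + B[1][1] = 4 + -1 = 3, A[0][2] + B[2][1] = -3 + 10 = 7) = 3 (attained at k = 1)
  C[0][2] = min over k of (A[0][0] + B[0][2] = 8 + 1 = 9, A[0][1] + B[1][2] = 4 + 9 = 13, A[0][2] + B[2][2] = -3 + 2 = -1) = -1 (attained at k = 2)
  C[1][0] = min over k of (A[1][0] + B[0][0] = 6 + 6 = 12, A[1][1] + B[1][0] = 10 + 0 = 10, A[1][2] + B[2][0] = 4 + 2 = 6) = 6 (attained at k = 2)
  C[1][1] = min over k of (A[1][0] + B[0][1] = 6 + -4 = 2, A[1][1] + B[1][1] = 10 + -1 = 9, A[1][2] + B[2][1] = 4 + 10 = 14) = 2 (attained at k = 0)
  C[1][2] = min over k of (A[1][0] + B[0][2] = 6 + 1 = 7, A[1][1] + B[1][2] = 10 + 9 = 19, A[1][2] + B[2][2] = 4 + 2 = 6) = 6 (attained at k = 2)
  C[2][0] = min over k of (A[2][0] + B[0][0] = 5 + 6 = 11, A[2][1] + B[1][0] = 2 + 0 = 2, A[2][2] + B[2][0] = 2 + 2 = 4) = 2 (attained at k = 1)
  C[2][1] = min over k of (A[2][0] + B[0][1] = 5 + -4 = 1, A[2][1] + B[1][1] = 2 + -1 = 1, A[2][2] + B[2][1] = 2 + 10 = 12) = 1 (attained at k = 0)
  C[2][2] = min over k of (A[2][0] + B[0][2] = 5 + 1 = 6, A[2][1] + B[1][2] = 2 + 9 = 11, A[2][2] + B[2][2] = 2 + 2 = 4) = 4 (attained at k = 2)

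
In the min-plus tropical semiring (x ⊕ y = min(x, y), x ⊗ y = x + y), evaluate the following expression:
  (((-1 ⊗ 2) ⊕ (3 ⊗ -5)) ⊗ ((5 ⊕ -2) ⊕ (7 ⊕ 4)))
(((-1 ⊗ 2) ⊕ (3 ⊗ -5)) ⊗ ((5 ⊕ -2) ⊕ (7 ⊕ 4))) = -4

Expand innermost to outermost. Recall ⊕ takes the minimum of its arguments and ⊗ takes their sum. Working out the expression (((-1 ⊗ 2) ⊕ (3 ⊗ -5)) ⊗ ((5 ⊕ -2) ⊕ (7 ⊕ 4))) gives -4.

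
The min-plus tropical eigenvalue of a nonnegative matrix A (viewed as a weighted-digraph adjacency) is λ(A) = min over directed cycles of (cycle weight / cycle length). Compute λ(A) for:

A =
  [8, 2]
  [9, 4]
λ(A) = 4

Enumerate directed cycles and compute their means (weight / length). Sample:
  cycle 0 → 0: weight = 8, length = 1, mean = 8/1 ≈ 8.000
  cycle 1 → 1: weight = 4, length = 1, mean = 4/1 ≈ 4.000
  cycle 0 → 1 → 0: weight = 11, length = 2, mean = 11/2 ≈ 5.500
  cycle 1 → 0 → 1: weight = 11, length = 2, mean = 11/2 ≈ 5.500
Minimum mean = 4.000, attained e.g. along the cycle 1 → 1 with weight 4 and length 1. So λ(A) = 4/1 = 4.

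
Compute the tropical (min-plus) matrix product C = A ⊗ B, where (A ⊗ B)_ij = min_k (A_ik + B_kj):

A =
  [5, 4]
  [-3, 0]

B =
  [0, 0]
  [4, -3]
A ⊗ B =
  [5, 1]
  [-3, -3]

Apply the min-plus product entry-by-entry:
  C[0][0] = min over k of (A[0][0] + B[0][0] = 5 + 0 = 5, A[0][1] + B[1][0] = 4 + 4 = 8) = 5 (attained at k = 0)
  C[0][1] = min over k of (A[0][0] + B[0][1] = 5 + 0 = 5, A[0][1] + B[1][1] = 4 + -3 = 1) = 1 (attained at k = 1)
  C[1][0] = min over k of (A[1][0] + B[0][0] = -3 + 0 = -3, A[1][1] + B[1][0] = 0 + 4 = 4) = -3 (attained at k = 0)
  C[1][1] = min over k of (A[1][0] + B[0][1] = -3 + 0 = -3, A[1][1] + B[1][1] = 0 + -3 = -3) = -3 (attained at k = 0)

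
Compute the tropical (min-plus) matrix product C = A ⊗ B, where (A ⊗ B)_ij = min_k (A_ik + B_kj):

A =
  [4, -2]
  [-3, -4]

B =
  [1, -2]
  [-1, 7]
A ⊗ B =
  [-3, 2]
  [-5, -5]

Apply the min-plus product entry-by-entry:
  C[0][0] = min over k of (A[0][0] + B[0][0] = 4 + 1 = 5, A[0][1] + B[1][0] = -2 + -1 = -3) = -3 (attained at k = 1)
  C[0][1] = min over k of (A[0][0] + B[0][1] = 4 + -2 = 2, A[0][1] + B[1][1] = -2 + 7 = 5) = 2 (attained at k = 0)
  C[1][0] = min over k of (A[1][0] + B[0][0] = -3 + 1 = -2, A[1][1] + B[1][0] = -4 + -1 = -5) = -5 (attained at k = 1)
  C[1][1] = min over k of (A[1][0] + B[0][1] = -3 + -2 = -5, A[1][1] + B[1][1] = -4 + 7 = 3) = -5 (attained at k = 0)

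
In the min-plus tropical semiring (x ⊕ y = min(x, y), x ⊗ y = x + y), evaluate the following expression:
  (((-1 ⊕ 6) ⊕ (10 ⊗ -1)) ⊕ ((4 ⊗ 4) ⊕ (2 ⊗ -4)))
(((-1 ⊕ 6) ⊕ (10 ⊗ -1)) ⊕ ((4 ⊗ 4) ⊕ (2 ⊗ -4))) = -2

Expand innermost to outermost. Recall ⊕ takes the minimum of its arguments and ⊗ takes their sum. Working out the expression (((-1 ⊕ 6) ⊕ (10 ⊗ -1)) ⊕ ((4 ⊗ 4) ⊕ (2 ⊗ -4))) gives -2.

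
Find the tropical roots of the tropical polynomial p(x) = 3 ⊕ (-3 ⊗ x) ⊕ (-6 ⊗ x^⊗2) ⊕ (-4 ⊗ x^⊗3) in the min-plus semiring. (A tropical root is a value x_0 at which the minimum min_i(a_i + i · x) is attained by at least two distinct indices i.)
Roots: {-2, 3, 6}

Each tropical root is a break point of the lower envelope of the lines y = a_i + i · x (there are 4 lines, with slopes 0, 1, ..., 3). Only the lines that attain the minimum somewhere contribute to roots; other lines are dominated. Here the surviving (envelope) indices are i = 3, i = 2, i = 1, i = 0.
Intersections between consecutive envelope lines give the roots: for adjacent envelope indices i < j the intersection is x = (a_i − a_j) / (j − i). Reading off the sorted break points: {-2, 3, 6}.
Verification: at each break x_0, at least two indices attain the minimum of min_i(a_i + i · x_0).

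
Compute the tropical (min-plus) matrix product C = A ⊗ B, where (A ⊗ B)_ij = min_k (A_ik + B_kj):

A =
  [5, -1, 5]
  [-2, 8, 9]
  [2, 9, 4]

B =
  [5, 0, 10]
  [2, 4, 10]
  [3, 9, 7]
A ⊗ B =
  [1, 3, 9]
  [3, -2, 8]
  [7, 2, 11]

Apply the min-plus product entry-by-entry:
  C[0][0] = min over k of (A[0][0] + B[0][0] = 5 + 5 = 10, A[0][1] + B[1][0] = -1 + 2 = 1, A[0][2] + B[2][0] = 5 + 3 = 8) = 1 (attained at k = 1)
  C[0][1] = min over k of (A[0][0] + B[0][1] = 5 + 0 = 5, A[0][1] + B[1][1] = -1 + 4 = 3, A[0][2] + B[2][1] = 5 + 9 = 14) = 3 (attained at k = 1)
  C[0][2] = min over k of (A[0][0] + B[0][2] = 5 + 10 = 15, A[0][1] + B[1][2] = -1 + 10 = 9, A[0][2] + B[2][2] = 5 + 7 = 12) = 9 (attained at k = 1)
  C[1][0] = min over k of (A[1][0] + B[0][0] = -2 + 5 = 3, A[1][1] + B[1][0] = 8 + 2 = 10, A[1][2] + B[2][0] = 9 + 3 = 12) = 3 (attained at k = 0)
  C[1][1] = min over k of (A[1][0] + B[0][1] = -2 + 0 = -2, A[1][1] + B[1][1] = 8 + 4 = 12, A[1][2] + B[2][1] = 9 + 9 = 18) = -2 (attained at k = 0)
  C[1][2] = min over k of (A[1][0] + B[0][2] = -2 + 10 = 8, A[1][1] + B[1][2] = 8 + 10 = 18, A[1][2] + B[2][2] = 9 + 7 = 16) = 8 (attained at k = 0)
  C[2][0] = min over k of (A[2][0] + B[0][0] = 2 + 5 = 7, A[2][1] + B[1][0] = 9 + 2 = 11, A[2][2] + B[2][0] = 4 + 3 = 7) = 7 (attained at k = 0)
  C[2][1] = min over k of (A[2][0] + B[0][1] = 2 + 0 = 2, A[2][1] + B[1][1] = 9 + 4 = 13, A[2][2] + B[2][1] = 4 + 9 = 13) = 2 (attained at k = 0)
  C[2][2] = min over k of (A[2][0] + B[0][2] = 2 + 10 = 12, A[2][1] + B[1][2] = 9 + 10 = 19, A[2][2] + B[2][2] = 4 + 7 = 11) = 11 (attained at k = 2)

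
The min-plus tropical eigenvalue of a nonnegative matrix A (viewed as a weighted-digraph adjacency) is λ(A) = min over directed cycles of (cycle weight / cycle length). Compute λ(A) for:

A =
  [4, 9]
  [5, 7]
λ(A) = 4

Enumerate directed cycles and compute their means (weight / length). Sample:
  cycle 0 → 0: weight = 4, length = 1, mean = 4/1 ≈ 4.000
  cycle 1 → 1: weight = 7, length = 1, mean = 7/1 ≈ 7.000
  cycle 0 → 1 → 0: weight = 14, length = 2, mean = 14/2 ≈ 7.000
  cycle 1 → 0 → 1: weight = 14, length = 2, mean = 14/2 ≈ 7.000
Minimum mean = 4.000, attained e.g. along the cycle 0 → 0 with weight 4 and length 1. So λ(A) = 4/1 = 4.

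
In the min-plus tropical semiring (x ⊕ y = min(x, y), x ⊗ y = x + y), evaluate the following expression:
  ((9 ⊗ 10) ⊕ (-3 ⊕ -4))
((9 ⊗ 10) ⊕ (-3 ⊕ -4)) = -4

Expand innermost to outermost. Recall ⊕ takes the minimum of its arguments and ⊗ takes their sum. Working out the expression ((9 ⊗ 10) ⊕ (-3 ⊕ -4)) gives -4.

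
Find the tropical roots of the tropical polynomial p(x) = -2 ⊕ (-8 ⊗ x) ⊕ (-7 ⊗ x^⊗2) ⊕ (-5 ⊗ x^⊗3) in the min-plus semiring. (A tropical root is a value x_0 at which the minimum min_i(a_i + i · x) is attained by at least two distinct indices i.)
Roots: {-2, -1, 6}

Each tropical root is a break point of the lower envelope of the lines y = a_i + i · x (there are 4 lines, with slopes 0, 1, ..., 3). Only the lines that attain the minimum somewhere contribute to roots; other lines are dominated. Here the surviving (envelope) indices are i = 3, i = 2, i = 1, i = 0.
Intersections between consecutive envelope lines give the roots: for adjacent envelope indices i < j the intersection is x = (a_i − a_j) / (j − i). Reading off the sorted break points: {-2, -1, 6}.
Verification: at each break x_0, at least two indices attain the minimum of min_i(a_i + i · x_0).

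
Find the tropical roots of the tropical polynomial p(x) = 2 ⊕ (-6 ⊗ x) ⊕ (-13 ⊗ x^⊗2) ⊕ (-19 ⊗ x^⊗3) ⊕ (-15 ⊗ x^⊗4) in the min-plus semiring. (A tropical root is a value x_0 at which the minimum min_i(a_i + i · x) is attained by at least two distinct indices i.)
Roots: {-4, 6, 7, 8}

Each tropical root is a break point of the lower envelope of the lines y = a_i + i · x (there are 5 lines, with slopes 0, 1, ..., 4). Only the lines that attain the minimum somewhere contribute to roots; other lines are dominated. Here the surviving (envelope) indices are i = 4, i = 3, i = 2, i = 1, i = 0.
Intersections between consecutive envelope lines give the roots: for adjacent envelope indices i < j the intersection is x = (a_i − a_j) / (j − i). Reading off the sorted break points: {-4, 6, 7, 8}.
Verification: at each break x_0, at least two indices attain the minimum of min_i(a_i + i · x_0).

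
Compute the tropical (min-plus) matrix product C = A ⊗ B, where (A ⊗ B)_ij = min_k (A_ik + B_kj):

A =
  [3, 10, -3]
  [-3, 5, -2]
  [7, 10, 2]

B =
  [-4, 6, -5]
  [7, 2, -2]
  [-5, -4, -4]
A ⊗ B =
  [-8, -7, -7]
  [-7, -6, -8]
  [-3, -2, -2]

Apply the min-plus product entry-by-entry:
  C[0][0] = min over k of (A[0][0] + B[0][0] = 3 + -4 = -1, A[0][1] + B[1][0] = 10 + 7 = 17, A[0][2] + B[2][0] = -3 + -5 = -8) = -8 (attained at k = 2)
  C[0][1] = min over k of (A[0][0] + B[0][1] = 3 + 6 = 9, A[0][1] + B[1][1] = 10 + 2 = 12, A[0][2] + B[2][1] = -3 + -4 = -7) = -7 (attained at k = 2)
  C[0][2] = min over k of (A[0][0] + B[0][2] = 3 + -5 = -2, A[0][1] + B[1][2] = 10 + -2 = 8, A[0][2] + B[2][2] = -3 + -4 = -7) = -7 (attained at k = 2)
  C[1][0] = min over k of (A[1][0] + B[0][0] = -3 + -4 = -7, A[1][1] + B[1][0] = 5 + 7 = 12, A[1][2] + B[2][0] = -2 + -5 = -7) = -7 (attained at k = 0)
  C[1][1] = min over k of (A[1][0] + B[0][1] = -3 + 6 = 3, A[1][1] + B[1][1] = 5 + 2 = 7, A[1][2] + B[2][1] = -2 + -4 = -6) = -6 (attained at k = 2)
  C[1][2] = min over k of (A[1][0] + B[0][2] = -3 + -5 = -8, A[1][1] + B[1][2] = 5 + -2 = 3, A[1][2] + B[2][2] = -2 + -4 = -6) = -8 (attained at k = 0)
  C[2][0] = min over k of (A[2][0] + B[0][0] = 7 + -4 = 3, A[2][1] + B[1][0] = 10 + 7 = 17, A[2][2] + B[2][0] = 2 + -5 = -3) = -3 (attained at k = 2)
  C[2][1] = min over k of (A[2][0] + B[0][1] = 7 + 6 = 13, A[2][1] + B[1][1] = 10 + 2 = 12, A[2][2] + B[2][1] = 2 + -4 = -2) = -2 (attained at k = 2)
  C[2][2] = min over k of (A[2][0] + B[0][2] = 7 + -5 = 2, A[2][1] + B[1][2] = 10 + -2 = 8, A[2][2] + B[2][2] = 2 + -4 = -2) = -2 (attained at k = 2)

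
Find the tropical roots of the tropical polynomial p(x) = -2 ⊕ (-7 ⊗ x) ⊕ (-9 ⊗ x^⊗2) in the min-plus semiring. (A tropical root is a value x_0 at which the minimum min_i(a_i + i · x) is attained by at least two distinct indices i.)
Roots: {2, 5}

Each tropical root is a break point of the lower envelope of the lines y = a_i + i · x (there are 3 lines, with slopes 0, 1, ..., 2). Only the lines that attain the minimum somewhere contribute to roots; other lines are dominated. Here the surviving (envelope) indices are i = 2, i = 1, i = 0.
Intersections between consecutive envelope lines give the roots: for adjacent envelope indices i < j the intersection is x = (a_i − a_j) / (j − i). Reading off the sorted break points: {2, 5}.
Verification: at each break x_0, at least two indices attain the minimum of min_i(a_i + i · x_0).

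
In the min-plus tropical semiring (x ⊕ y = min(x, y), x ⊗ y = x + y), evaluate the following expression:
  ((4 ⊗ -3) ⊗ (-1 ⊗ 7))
((4 ⊗ -3) ⊗ (-1 ⊗ 7)) = 7

Expand innermost to outermost. Recall ⊕ takes the minimum of its arguments and ⊗ takes their sum. Working out the expression ((4 ⊗ -3) ⊗ (-1 ⊗ 7)) gives 7.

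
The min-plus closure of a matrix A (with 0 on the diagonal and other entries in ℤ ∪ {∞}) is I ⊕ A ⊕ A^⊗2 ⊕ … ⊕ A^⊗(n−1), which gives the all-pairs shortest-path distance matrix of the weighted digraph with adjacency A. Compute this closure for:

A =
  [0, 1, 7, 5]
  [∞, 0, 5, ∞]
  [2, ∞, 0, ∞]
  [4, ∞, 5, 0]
Closure =
  [0, 1, 6, 5]
  [7, 0, 5, 12]
  [2, 3, 0, 7]
  [4, 5, 5, 0]

This is the Floyd-Warshall all-pairs shortest-path computation. For each intermediate vertex k = 0, 1, …, 3, update dist[i][j] ← min(dist[i][j], dist[i][k] + dist[k][j]). The final matrix gives, for each (i, j), the minimum total weight of any directed path from i to j (possibly empty when i = j).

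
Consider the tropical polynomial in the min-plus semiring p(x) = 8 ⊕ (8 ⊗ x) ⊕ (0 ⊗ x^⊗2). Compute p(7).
p(7) = 8

A tropical monomial a ⊗ x^⊗i evaluates to a + i · x. Evaluating each term at x = 7:
  Term 0 contributes 8 + 0 · 7 = 8
  Term 1 contributes 8 + 1 · 7 = 15
  Term 2 contributes 0 + 2 · 7 = 14
p(7) = ⊕ of these = min[8, 15, 14] = 8.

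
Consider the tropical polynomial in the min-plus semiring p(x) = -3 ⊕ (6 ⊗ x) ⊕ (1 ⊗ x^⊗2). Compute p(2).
p(2) = -3

A tropical monomial a ⊗ x^⊗i evaluates to a + i · x. Evaluating each term at x = 2:
  Term 0 contributes -3 + 0 · 2 = -3
  Term 1 contributes 6 + 1 · 2 = 8
  Term 2 contributes 1 + 2 · 2 = 5
p(2) = ⊕ of these = min[-3, 8, 5] = -3.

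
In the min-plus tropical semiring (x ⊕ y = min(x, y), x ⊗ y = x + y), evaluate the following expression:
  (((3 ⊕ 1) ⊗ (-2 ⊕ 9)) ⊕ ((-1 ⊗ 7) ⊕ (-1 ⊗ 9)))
(((3 ⊕ 1) ⊗ (-2 ⊕ 9)) ⊕ ((-1 ⊗ 7) ⊕ (-1 ⊗ 9))) = -1

Expand innermost to outermost. Recall ⊕ takes the minimum of its arguments and ⊗ takes their sum. Working out the expression (((3 ⊕ 1) ⊗ (-2 ⊕ 9)) ⊕ ((-1 ⊗ 7) ⊕ (-1 ⊗ 9))) gives -1.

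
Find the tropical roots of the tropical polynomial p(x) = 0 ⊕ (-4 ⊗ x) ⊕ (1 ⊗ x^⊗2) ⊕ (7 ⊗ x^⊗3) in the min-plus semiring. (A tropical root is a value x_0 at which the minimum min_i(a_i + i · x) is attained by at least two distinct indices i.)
Roots: {-6, -5, 4}

Each tropical root is a break point of the lower envelope of the lines y = a_i + i · x (there are 4 lines, with slopes 0, 1, ..., 3). Only the lines that attain the minimum somewhere contribute to roots; other lines are dominated. Here the surviving (envelope) indices are i = 3, i = 2, i = 1, i = 0.
Intersections between consecutive envelope lines give the roots: for adjacent envelope indices i < j the intersection is x = (a_i − a_j) / (j − i). Reading off the sorted break points: {-6, -5, 4}.
Verification: at each break x_0, at least two indices attain the minimum of min_i(a_i + i · x_0).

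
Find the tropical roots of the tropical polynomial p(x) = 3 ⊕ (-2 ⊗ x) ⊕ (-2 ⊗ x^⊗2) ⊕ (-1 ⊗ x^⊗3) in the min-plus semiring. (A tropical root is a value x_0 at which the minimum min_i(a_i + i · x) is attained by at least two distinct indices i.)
Roots: {-1, 0, 5}

Each tropical root is a break point of the lower envelope of the lines y = a_i + i · x (there are 4 lines, with slopes 0, 1, ..., 3). Only the lines that attain the minimum somewhere contribute to roots; other lines are dominated. Here the surviving (envelope) indices are i = 3, i = 2, i = 1, i = 0.
Intersections between consecutive envelope lines give the roots: for adjacent envelope indices i < j the intersection is x = (a_i − a_j) / (j − i). Reading off the sorted break points: {-1, 0, 5}.
Verification: at each break x_0, at least two indices attain the minimum of min_i(a_i + i · x_0).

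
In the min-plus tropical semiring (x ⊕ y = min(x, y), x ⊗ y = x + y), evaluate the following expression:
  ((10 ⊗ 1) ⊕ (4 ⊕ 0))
((10 ⊗ 1) ⊕ (4 ⊕ 0)) = 0

Expand innermost to outermost. Recall ⊕ takes the minimum of its arguments and ⊗ takes their sum. Working out the expression ((10 ⊗ 1) ⊕ (4 ⊕ 0)) gives 0.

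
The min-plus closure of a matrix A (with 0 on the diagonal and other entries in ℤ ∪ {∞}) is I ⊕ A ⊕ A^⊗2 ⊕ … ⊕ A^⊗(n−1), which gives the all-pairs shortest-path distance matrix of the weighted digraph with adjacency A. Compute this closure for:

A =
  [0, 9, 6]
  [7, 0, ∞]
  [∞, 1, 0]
Closure =
  [0, 7, 6]
  [7, 0, 13]
  [8, 1, 0]

This is the Floyd-Warshall all-pairs shortest-path computation. For each intermediate vertex k = 0, 1, …, 2, update dist[i][j] ← min(dist[i][j], dist[i][k] + dist[k][j]). The final matrix gives, for each (i, j), the minimum total weight of any directed path from i to j (possibly empty when i = j).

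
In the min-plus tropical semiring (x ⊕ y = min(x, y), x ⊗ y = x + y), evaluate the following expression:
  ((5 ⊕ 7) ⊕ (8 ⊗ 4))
((5 ⊕ 7) ⊕ (8 ⊗ 4)) = 5

Expand innermost to outermost. Recall ⊕ takes the minimum of its arguments and ⊗ takes their sum. Working out the expression ((5 ⊕ 7) ⊕ (8 ⊗ 4)) gives 5.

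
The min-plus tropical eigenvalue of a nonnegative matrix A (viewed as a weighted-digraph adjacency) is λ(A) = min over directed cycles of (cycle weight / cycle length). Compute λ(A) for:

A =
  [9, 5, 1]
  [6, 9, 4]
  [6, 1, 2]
λ(A) = 2

Enumerate directed cycles and compute their means (weight / length). Sample:
  cycle 0 → 0: weight = 9, length = 1, mean = 9/1 ≈ 9.000
  cycle 1 → 1: weight = 9, length = 1, mean = 9/1 ≈ 9.000
  cycle 2 → 2: weight = 2, length = 1, mean = 2/1 ≈ 2.000
  cycle 0 → 1 → 0: weight = 11, length = 2, mean = 11/2 ≈ 5.500
  cycle 0 → 2 → 0: weight = 7, length = 2, mean = 7/2 ≈ 3.500
  cycle 1 → 0 → 1: weight = 11, length = 2, mean = 11/2 ≈ 5.500
Minimum mean = 2.000, attained e.g. along the cycle 2 → 2 with weight 2 and length 1. So λ(A) = 2/1 = 2.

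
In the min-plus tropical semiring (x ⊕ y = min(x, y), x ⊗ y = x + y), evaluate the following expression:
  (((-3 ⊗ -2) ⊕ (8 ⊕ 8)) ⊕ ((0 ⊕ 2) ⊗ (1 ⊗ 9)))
(((-3 ⊗ -2) ⊕ (8 ⊕ 8)) ⊕ ((0 ⊕ 2) ⊗ (1 ⊗ 9))) = -5

Expand innermost to outermost. Recall ⊕ takes the minimum of its arguments and ⊗ takes their sum. Working out the expression (((-3 ⊗ -2) ⊕ (8 ⊕ 8)) ⊕ ((0 ⊕ 2) ⊗ (1 ⊗ 9))) gives -5.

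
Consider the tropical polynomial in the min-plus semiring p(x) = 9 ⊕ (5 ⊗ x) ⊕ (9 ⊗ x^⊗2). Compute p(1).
p(1) = 6

A tropical monomial a ⊗ x^⊗i evaluates to a + i · x. Evaluating each term at x = 1:
  Term 0 contributes 9 + 0 · 1 = 9
  Term 1 contributes 5 + 1 · 1 = 6
  Term 2 contributes 9 + 2 · 1 = 11
p(1) = ⊕ of these = min[9, 6, 11] = 6.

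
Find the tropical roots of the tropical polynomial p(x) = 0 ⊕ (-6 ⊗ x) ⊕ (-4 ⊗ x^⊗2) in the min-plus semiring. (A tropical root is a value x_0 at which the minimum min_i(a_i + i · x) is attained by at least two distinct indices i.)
Roots: {-2, 6}

Each tropical root is a break point of the lower envelope of the lines y = a_i + i · x (there are 3 lines, with slopes 0, 1, ..., 2). Only the lines that attain the minimum somewhere contribute to roots; other lines are dominated. Here the surviving (envelope) indices are i = 2, i = 1, i = 0.
Intersections between consecutive envelope lines give the roots: for adjacent envelope indices i < j the intersection is x = (a_i − a_j) / (j − i). Reading off the sorted break points: {-2, 6}.
Verification: at each break x_0, at least two indices attain the minimum of min_i(a_i + i · x_0).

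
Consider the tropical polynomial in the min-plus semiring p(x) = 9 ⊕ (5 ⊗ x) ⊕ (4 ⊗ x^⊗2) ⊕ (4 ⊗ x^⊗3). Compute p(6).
p(6) = 9

A tropical monomial a ⊗ x^⊗i evaluates to a + i · x. Evaluating each term at x = 6:
  Term 0 contributes 9 + 0 · 6 = 9
  Term 1 contributes 5 + 1 · 6 = 11
  Term 2 contributes 4 + 2 · 6 = 16
  Term 3 contributes 4 + 3 · 6 = 22
p(6) = ⊕ of these = min[9, 11, 16, 22] = 9.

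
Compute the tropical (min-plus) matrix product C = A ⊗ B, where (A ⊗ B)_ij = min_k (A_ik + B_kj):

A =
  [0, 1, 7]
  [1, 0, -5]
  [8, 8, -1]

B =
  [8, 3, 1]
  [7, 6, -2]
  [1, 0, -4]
A ⊗ B =
  [8, 3, -1]
  [-4, -5, -9]
  [0, -1, -5]

Apply the min-plus product entry-by-entry:
  C[0][0] = min over k of (A[0][0] + B[0][0] = 0 + 8 = 8, A[0][1] + B[1][0] = 1 + 7 = 8, A[0][2] + B[2][0] = 7 + 1 = 8) = 8 (attained at k = 0)
  C[0][1] = min over k of (A[0][0] + B[0][1] = 0 + 3 = 3, A[0][1] + B[1][1] = 1 + 6 = 7, A[0][2] + B[2][1] = 7 + 0 = 7) = 3 (attained at k = 0)
  C[0][2] = min over k of (A[0][0] + B[0][2] = 0 + 1 = 1, A[0][1] + B[1][2] = 1 + -2 = -1, A[0][2] + B[2][2] = 7 + -4 = 3) = -1 (attained at k = 1)
  C[1][0] = min over k of (A[1][0] + B[0][0] = 1 + 8 = 9, A[1][1] + B[1][0] = 0 + 7 = 7, A[1][2] + B[2][0] = -5 + 1 = -4) = -4 (attained at k = 2)
  C[1][1] = min over k of (A[1][0] + B[0][1] = 1 + 3 = 4, A[1][1] + B[1][1] = 0 + 6 = 6, A[1][2] + B[2][1] = -5 + 0 = -5) = -5 (attained at k = 2)
  C[1][2] = min over k of (A[1][0] + B[0][2] = 1 + 1 = 2, A[1][1] + B[1][2] = 0 + -2 = -2, A[1][2] + B[2][2] = -5 + -4 = -9) = -9 (attained at k = 2)
  C[2][0] = min over k of (A[2][0] + B[0][0] = 8 + 8 = 16, A[2][1] + B[1][0] = 8 + 7 = 15, A[2][2] + B[2][0] = -1 + 1 = 0) = 0 (attained at k = 2)
  C[2][1] = min over k of (A[2][0] + B[0][1] = 8 + 3 = 11, A[2][1] + B[1][1] = 8 + 6 = 14, A[2][2] + B[2][1] = -1 + 0 = -1) = -1 (attained at k = 2)
  C[2][2] = min over k of (A[2][0] + B[0][2] = 8 + 1 = 9, A[2][1] + B[1][2] = 8 + -2 = 6, A[2][2] + B[2][2] = -1 + -4 = -5) = -5 (attained at k = 2)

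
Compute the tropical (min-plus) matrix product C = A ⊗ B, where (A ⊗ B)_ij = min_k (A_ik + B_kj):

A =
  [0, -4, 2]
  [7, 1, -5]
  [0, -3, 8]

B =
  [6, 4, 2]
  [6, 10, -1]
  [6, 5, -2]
A ⊗ B =
  [2, 4, -5]
  [1, 0, -7]
  [3, 4, -4]

Apply the min-plus product entry-by-entry:
  C[0][0] = min over k of (A[0][0] + B[0][0] = 0 + 6 = 6, A[0][1] + B[1][0] = -4 + 6 = 2, A[0][2] + B[2][0] = 2 + 6 = 8) = 2 (attained at k = 1)
  C[0][1] = min over k of (A[0][0] + B[0][1] = 0 + 4 = 4, A[0][1] + B[1][1] = -4 + 10 = 6, A[0][2] + B[2][1] = 2 + 5 = 7) = 4 (attained at k = 0)
  C[0][2] = min over k of (A[0][0] + B[0][2] = 0 + 2 = 2, A[0][1] + B[1][2] = -4 + -1 = -5, A[0][2] + B[2][2] = 2 + -2 = 0) = -5 (attained at k = 1)
  C[1][0] = min over k of (A[1][0] + B[0][0] = 7 + 6 = 13, A[1][1] + B[1][0] = 1 + 6 = 7, A[1][2] + B[2][0] = -5 + 6 = 1) = 1 (attained at k = 2)
  C[1][1] = min over k of (A[1][0] + B[0][1] = 7 + 4 = 11, A[1][1] + B[1][1] = 1 + 10 = 11, A[1][2] + B[2][1] = -5 + 5 = 0) = 0 (attained at k = 2)
  C[1][2] = min over k of (A[1][0] + B[0][2] = 7 + 2 = 9, A[1][1] + B[1][2] = 1 + -1 = 0, A[1][2] + B[2][2] = -5 + -2 = -7) = -7 (attained at k = 2)
  C[2][0] = min over k of (A[2][0] + B[0][0] = 0 + 6 = 6, A[2][1] + B[1][0] = -3 + 6 = 3, A[2][2] + B[2][0] = 8 + 6 = 14) = 3 (attained at k = 1)
  C[2][1] = min over k of (A[2][0] + B[0][1] = 0 + 4 = 4, A[2][1] + B[1][1] = -3 + 10 = 7, A[2][2] + B[2][1] = 8 + 5 = 13) = 4 (attained at k = 0)
  C[2][2] = min over k of (A[2][0] + B[0][2] = 0 + 2 = 2, A[2][1] + B[1][2] = -3 + -1 = -4, A[2][2] + B[2][2] = 8 + -2 = 6) = -4 (attained at k = 1)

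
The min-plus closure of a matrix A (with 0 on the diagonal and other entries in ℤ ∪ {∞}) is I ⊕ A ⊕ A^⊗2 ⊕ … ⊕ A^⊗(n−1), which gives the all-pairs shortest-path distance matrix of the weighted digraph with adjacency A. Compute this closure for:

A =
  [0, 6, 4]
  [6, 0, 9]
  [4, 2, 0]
Closure =
  [0, 6, 4]
  [6, 0, 9]
  [4, 2, 0]

This is the Floyd-Warshall all-pairs shortest-path computation. For each intermediate vertex k = 0, 1, …, 2, update dist[i][j] ← min(dist[i][j], dist[i][k] + dist[k][j]). The final matrix gives, for each (i, j), the minimum total weight of any directed path from i to j (possibly empty when i = j).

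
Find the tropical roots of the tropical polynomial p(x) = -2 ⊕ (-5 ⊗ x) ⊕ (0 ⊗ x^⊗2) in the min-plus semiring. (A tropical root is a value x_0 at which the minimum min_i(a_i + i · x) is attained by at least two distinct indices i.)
Roots: {-5, 3}

Each tropical root is a break point of the lower envelope of the lines y = a_i + i · x (there are 3 lines, with slopes 0, 1, ..., 2). Only the lines that attain the minimum somewhere contribute to roots; other lines are dominated. Here the surviving (envelope) indices are i = 2, i = 1, i = 0.
Intersections between consecutive envelope lines give the roots: for adjacent envelope indices i < j the intersection is x = (a_i − a_j) / (j − i). Reading off the sorted break points: {-5, 3}.
Verification: at each break x_0, at least two indices attain the minimum of min_i(a_i + i · x_0).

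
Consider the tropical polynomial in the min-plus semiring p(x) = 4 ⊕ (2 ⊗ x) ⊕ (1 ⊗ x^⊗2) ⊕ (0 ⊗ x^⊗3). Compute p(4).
p(4) = 4

A tropical monomial a ⊗ x^⊗i evaluates to a + i · x. Evaluating each term at x = 4:
  Term 0 contributes 4 + 0 · 4 = 4
  Term 1 contributes 2 + 1 · 4 = 6
  Term 2 contributes 1 + 2 · 4 = 9
  Term 3 contributes 0 + 3 · 4 = 12
p(4) = ⊕ of these = min[4, 6, 9, 12] = 4.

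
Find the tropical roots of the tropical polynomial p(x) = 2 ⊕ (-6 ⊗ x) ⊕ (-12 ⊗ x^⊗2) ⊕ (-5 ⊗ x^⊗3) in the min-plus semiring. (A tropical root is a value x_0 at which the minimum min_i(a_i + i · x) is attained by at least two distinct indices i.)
Roots: {-7, 6, 8}

Each tropical root is a break point of the lower envelope of the lines y = a_i + i · x (there are 4 lines, with slopes 0, 1, ..., 3). Only the lines that attain the minimum somewhere contribute to roots; other lines are dominated. Here the surviving (envelope) indices are i = 3, i = 2, i = 1, i = 0.
Intersections between consecutive envelope lines give the roots: for adjacent envelope indices i < j the intersection is x = (a_i − a_j) / (j − i). Reading off the sorted break points: {-7, 6, 8}.
Verification: at each break x_0, at least two indices attain the minimum of min_i(a_i + i · x_0).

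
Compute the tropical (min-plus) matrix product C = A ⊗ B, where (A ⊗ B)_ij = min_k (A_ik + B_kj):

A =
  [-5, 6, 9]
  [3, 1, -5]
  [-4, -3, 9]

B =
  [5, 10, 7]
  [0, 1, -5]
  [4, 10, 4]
A ⊗ B =
  [0, 5, 1]
  [-1, 2, -4]
  [-3, -2, -8]

Apply the min-plus product entry-by-entry:
  C[0][0] = min over k of (A[0][0] + B[0][0] = -5 + 5 = 0, A[0][1] + B[1][0] = 6 + 0 = 6, A[0][2] + B[2][0] = 9 + 4 = 13) = 0 (attained at k = 0)
  C[0][1] = min over k of (A[0][0] + B[0][1] = -5 + 10 = 5, A[0][1] + B[1][1] = 6 + 1 = 7, A[0][2] + B[2][1] = 9 + 10 = 19) = 5 (attained at k = 0)
  C[0][2] = min over k of (A[0][0] + B[0][2] = -5 + 7 = 2, A[0][1] + B[1][2] = 6 + -5 = 1, A[0][2] + B[2][2] = 9 + 4 = 13) = 1 (attained at k = 1)
  C[1][0] = min over k of (A[1][0] + B[0][0] = 3 + 5 = 8, A[1][1] + B[1][0] = 1 + 0 = 1, A[1][2] + B[2][0] = -5 + 4 = -1) = -1 (attained at k = 2)
  C[1][1] = min over k of (A[1][0] + B[0][1] = 3 + 10 = 13, A[1][1] + B[1][1] = 1 + 1 = 2, A[1][2] + B[2][1] = -5 + 10 = 5) = 2 (attained at k = 1)
  C[1][2] = min over k of (A[1][0] + B[0][2] = 3 + 7 = 10, A[1][1] + B[1][2] = 1 + -5 = -4, A[1][2] + B[2][2] = -5 + 4 = -1) = -4 (attained at k = 1)
  C[2][0] = min over k of (A[2][0] + B[0][0] = -4 + 5 = 1, A[2][1] + B[1][0] = -3 + 0 = -3, A[2][2] + B[2][0] = 9 + 4 = 13) = -3 (attained at k = 1)
  C[2][1] = min over k of (A[2][0] + B[0][1] = -4 + 10 = 6, A[2][1] + B[1][1] = -3 + 1 = -2, A[2][2] + B[2][1] = 9 + 10 = 19) = -2 (attained at k = 1)
  C[2][2] = min over k of (A[2][0] + B[0][2] = -4 + 7 = 3, A[2][1] + B[1][2] = -3 + -5 = -8, A[2][2] + B[2][2] = 9 + 4 = 13) = -8 (attained at k = 1)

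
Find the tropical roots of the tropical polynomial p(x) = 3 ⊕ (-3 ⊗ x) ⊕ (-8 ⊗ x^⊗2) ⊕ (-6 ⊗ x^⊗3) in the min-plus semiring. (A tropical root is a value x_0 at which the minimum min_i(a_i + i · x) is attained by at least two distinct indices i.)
Roots: {-2, 5, 6}

Each tropical root is a break point of the lower envelope of the lines y = a_i + i · x (there are 4 lines, with slopes 0, 1, ..., 3). Only the lines that attain the minimum somewhere contribute to roots; other lines are dominated. Here the surviving (envelope) indices are i = 3, i = 2, i = 1, i = 0.
Intersections between consecutive envelope lines give the roots: for adjacent envelope indices i < j the intersection is x = (a_i − a_j) / (j − i). Reading off the sorted break points: {-2, 5, 6}.
Verification: at each break x_0, at least two indices attain the minimum of min_i(a_i + i · x_0).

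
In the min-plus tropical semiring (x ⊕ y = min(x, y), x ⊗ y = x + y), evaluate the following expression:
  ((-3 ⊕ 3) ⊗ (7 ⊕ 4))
((-3 ⊕ 3) ⊗ (7 ⊕ 4)) = 1

Expand innermost to outermost. Recall ⊕ takes the minimum of its arguments and ⊗ takes their sum. Working out the expression ((-3 ⊕ 3) ⊗ (7 ⊕ 4)) gives 1.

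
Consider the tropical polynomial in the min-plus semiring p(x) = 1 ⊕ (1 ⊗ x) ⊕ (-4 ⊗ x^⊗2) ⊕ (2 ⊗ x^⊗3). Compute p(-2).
p(-2) = -8

A tropical monomial a ⊗ x^⊗i evaluates to a + i · x. Evaluating each term at x = -2:
  Term 0 contributes 1 + 0 · -2 = 1
  Term 1 contributes 1 + 1 · -2 = -1
  Term 2 contributes -4 + 2 · -2 = -8
  Term 3 contributes 2 + 3 · -2 = -4
p(-2) = ⊕ of these = min[1, -1, -8, -4] = -8.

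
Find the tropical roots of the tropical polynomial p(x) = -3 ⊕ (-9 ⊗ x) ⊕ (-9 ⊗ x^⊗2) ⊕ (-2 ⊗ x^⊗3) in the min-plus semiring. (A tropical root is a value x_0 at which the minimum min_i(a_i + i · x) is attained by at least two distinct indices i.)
Roots: {-7, 0, 6}

Each tropical root is a break point of the lower envelope of the lines y = a_i + i · x (there are 4 lines, with slopes 0, 1, ..., 3). Only the lines that attain the minimum somewhere contribute to roots; other lines are dominated. Here the surviving (envelope) indices are i = 3, i = 2, i = 1, i = 0.
Intersections between consecutive envelope lines give the roots: for adjacent envelope indices i < j the intersection is x = (a_i − a_j) / (j − i). Reading off the sorted break points: {-7, 0, 6}.
Verification: at each break x_0, at least two indices attain the minimum of min_i(a_i + i · x_0).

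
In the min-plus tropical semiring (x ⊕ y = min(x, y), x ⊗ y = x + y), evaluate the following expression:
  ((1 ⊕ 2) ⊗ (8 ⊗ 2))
((1 ⊕ 2) ⊗ (8 ⊗ 2)) = 11

Expand innermost to outermost. Recall ⊕ takes the minimum of its arguments and ⊗ takes their sum. Working out the expression ((1 ⊕ 2) ⊗ (8 ⊗ 2)) gives 11.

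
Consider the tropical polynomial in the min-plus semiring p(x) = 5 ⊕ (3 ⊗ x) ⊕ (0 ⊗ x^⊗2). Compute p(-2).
p(-2) = -4

A tropical monomial a ⊗ x^⊗i evaluates to a + i · x. Evaluating each term at x = -2:
  Term 0 contributes 5 + 0 · -2 = 5
  Term 1 contributes 3 + 1 · -2 = 1
  Term 2 contributes 0 + 2 · -2 = -4
p(-2) = ⊕ of these = min[5, 1, -4] = -4.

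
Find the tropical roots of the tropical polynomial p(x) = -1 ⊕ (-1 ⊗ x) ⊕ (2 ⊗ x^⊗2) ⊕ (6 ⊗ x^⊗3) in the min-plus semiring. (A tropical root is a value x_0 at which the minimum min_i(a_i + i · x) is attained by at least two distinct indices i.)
Roots: {-4, -3, 0}

Each tropical root is a break point of the lower envelope of the lines y = a_i + i · x (there are 4 lines, with slopes 0, 1, ..., 3). Only the lines that attain the minimum somewhere contribute to roots; other lines are dominated. Here the surviving (envelope) indices are i = 3, i = 2, i = 1, i = 0.
Intersections between consecutive envelope lines give the roots: for adjacent envelope indices i < j the intersection is x = (a_i − a_j) / (j − i). Reading off the sorted break points: {-4, -3, 0}.
Verification: at each break x_0, at least two indices attain the minimum of min_i(a_i + i · x_0).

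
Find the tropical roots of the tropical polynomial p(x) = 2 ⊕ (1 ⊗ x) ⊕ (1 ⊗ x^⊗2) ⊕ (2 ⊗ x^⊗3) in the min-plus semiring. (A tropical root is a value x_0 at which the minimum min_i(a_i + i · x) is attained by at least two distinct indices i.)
Roots: {-1, 0, 1}

Each tropical root is a break point of the lower envelope of the lines y = a_i + i · x (there are 4 lines, with slopes 0, 1, ..., 3). Only the lines that attain the minimum somewhere contribute to roots; other lines are dominated. Here the surviving (envelope) indices are i = 3, i = 2, i = 1, i = 0.
Intersections between consecutive envelope lines give the roots: for adjacent envelope indices i < j the intersection is x = (a_i − a_j) / (j − i). Reading off the sorted break points: {-1, 0, 1}.
Verification: at each break x_0, at least two indices attain the minimum of min_i(a_i + i · x_0).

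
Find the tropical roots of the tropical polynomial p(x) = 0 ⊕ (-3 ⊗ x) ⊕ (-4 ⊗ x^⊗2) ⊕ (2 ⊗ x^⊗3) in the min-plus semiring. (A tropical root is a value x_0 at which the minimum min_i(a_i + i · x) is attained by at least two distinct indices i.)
Roots: {-6, 1, 3}

Each tropical root is a break point of the lower envelope of the lines y = a_i + i · x (there are 4 lines, with slopes 0, 1, ..., 3). Only the lines that attain the minimum somewhere contribute to roots; other lines are dominated. Here the surviving (envelope) indices are i = 3, i = 2, i = 1, i = 0.
Intersections between consecutive envelope lines give the roots: for adjacent envelope indices i < j the intersection is x = (a_i − a_j) / (j − i). Reading off the sorted break points: {-6, 1, 3}.
Verification: at each break x_0, at least two indices attain the minimum of min_i(a_i + i · x_0).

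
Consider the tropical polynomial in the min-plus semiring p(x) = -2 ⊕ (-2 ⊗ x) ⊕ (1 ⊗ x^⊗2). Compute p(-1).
p(-1) = -3

A tropical monomial a ⊗ x^⊗i evaluates to a + i · x. Evaluating each term at x = -1:
  Term 0 contributes -2 + 0 · -1 = -2
  Term 1 contributes -2 + 1 · -1 = -3
  Term 2 contributes 1 + 2 · -1 = -1
p(-1) = ⊕ of these = min[-2, -3, -1] = -3.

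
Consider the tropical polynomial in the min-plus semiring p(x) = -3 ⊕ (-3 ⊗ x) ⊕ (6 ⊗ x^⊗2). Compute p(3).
p(3) = -3

A tropical monomial a ⊗ x^⊗i evaluates to a + i · x. Evaluating each term at x = 3:
  Term 0 contributes -3 + 0 · 3 = -3
  Term 1 contributes -3 + 1 · 3 = 0
  Term 2 contributes 6 + 2 · 3 = 12
p(3) = ⊕ of these = min[-3, 0, 12] = -3.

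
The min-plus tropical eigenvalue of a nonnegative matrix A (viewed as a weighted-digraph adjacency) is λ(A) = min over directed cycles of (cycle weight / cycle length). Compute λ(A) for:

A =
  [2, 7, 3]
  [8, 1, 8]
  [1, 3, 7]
λ(A) = 1

Enumerate directed cycles and compute their means (weight / length). Sample:
  cycle 0 → 0: weight = 2, length = 1, mean = 2/1 ≈ 2.000
  cycle 1 → 1: weight = 1, length = 1, mean = 1/1 ≈ 1.000
  cycle 2 → 2: weight = 7, length = 1, mean = 7/1 ≈ 7.000
  cycle 0 → 1 → 0: weight = 15, length = 2, mean = 15/2 ≈ 7.500
  cycle 0 → 2 → 0: weight = 4, length = 2, mean = 4/2 ≈ 2.000
  cycle 1 → 0 → 1: weight = 15, length = 2, mean = 15/2 ≈ 7.500
Minimum mean = 1.000, attained e.g. along the cycle 1 → 1 with weight 1 and length 1. So λ(A) = 1/1 = 1.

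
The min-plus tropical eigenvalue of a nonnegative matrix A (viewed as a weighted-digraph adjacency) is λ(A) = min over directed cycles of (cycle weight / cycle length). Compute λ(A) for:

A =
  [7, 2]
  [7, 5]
λ(A) = 9/2

Enumerate directed cycles and compute their means (weight / length). Sample:
  cycle 0 → 0: weight = 7, length = 1, mean = 7/1 ≈ 7.000
  cycle 1 → 1: weight = 5, length = 1, mean = 5/1 ≈ 5.000
  cycle 0 → 1 → 0: weight = 9, length = 2, mean = 9/2 ≈ 4.500
  cycle 1 → 0 → 1: weight = 9, length = 2, mean = 9/2 ≈ 4.500
Minimum mean = 4.500, attained e.g. along the cycle 0 → 1 → 0 with weight 9 and length 2. So λ(A) = 9/2 = 9/2.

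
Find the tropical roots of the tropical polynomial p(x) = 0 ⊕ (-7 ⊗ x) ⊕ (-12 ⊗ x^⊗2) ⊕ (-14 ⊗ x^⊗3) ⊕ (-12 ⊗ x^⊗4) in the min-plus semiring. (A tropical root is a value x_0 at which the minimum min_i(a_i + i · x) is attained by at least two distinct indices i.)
Roots: {-2, 2, 5, 7}

Each tropical root is a break point of the lower envelope of the lines y = a_i + i · x (there are 5 lines, with slopes 0, 1, ..., 4). Only the lines that attain the minimum somewhere contribute to roots; other lines are dominated. Here the surviving (envelope) indices are i = 4, i = 3, i = 2, i = 1, i = 0.
Intersections between consecutive envelope lines give the roots: for adjacent envelope indices i < j the intersection is x = (a_i − a_j) / (j − i). Reading off the sorted break points: {-2, 2, 5, 7}.
Verification: at each break x_0, at least two indices attain the minimum of min_i(a_i + i · x_0).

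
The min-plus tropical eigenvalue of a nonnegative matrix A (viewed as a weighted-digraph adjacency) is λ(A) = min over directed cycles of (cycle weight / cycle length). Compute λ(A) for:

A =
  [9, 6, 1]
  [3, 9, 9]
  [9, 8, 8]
λ(A) = 4

Enumerate directed cycles and compute their means (weight / length). Sample:
  cycle 0 → 0: weight = 9, length = 1, mean = 9/1 ≈ 9.000
  cycle 1 → 1: weight = 9, length = 1, mean = 9/1 ≈ 9.000
  cycle 2 → 2: weight = 8, length = 1, mean = 8/1 ≈ 8.000
  cycle 0 → 1 → 0: weight = 9, length = 2, mean = 9/2 ≈ 4.500
  cycle 0 → 2 → 0: weight = 10, length = 2, mean = 10/2 ≈ 5.000
  cycle 1 → 0 → 1: weight = 9, length = 2, mean = 9/2 ≈ 4.500
Minimum mean = 4.000, attained e.g. along the cycle 0 → 2 → 1 → 0 with weight 12 and length 3. So λ(A) = 12/3 = 4.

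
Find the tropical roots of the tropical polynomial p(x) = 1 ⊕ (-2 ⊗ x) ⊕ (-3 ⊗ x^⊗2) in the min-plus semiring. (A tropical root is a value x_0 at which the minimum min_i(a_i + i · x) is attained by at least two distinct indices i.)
Roots: {1, 3}

Each tropical root is a break point of the lower envelope of the lines y = a_i + i · x (there are 3 lines, with slopes 0, 1, ..., 2). Only the lines that attain the minimum somewhere contribute to roots; other lines are dominated. Here the surviving (envelope) indices are i = 2, i = 1, i = 0.
Intersections between consecutive envelope lines give the roots: for adjacent envelope indices i < j the intersection is x = (a_i − a_j) / (j − i). Reading off the sorted break points: {1, 3}.
Verification: at each break x_0, at least two indices attain the minimum of min_i(a_i + i · x_0).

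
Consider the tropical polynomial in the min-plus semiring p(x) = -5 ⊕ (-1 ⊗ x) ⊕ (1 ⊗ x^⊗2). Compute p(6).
p(6) = -5

A tropical monomial a ⊗ x^⊗i evaluates to a + i · x. Evaluating each term at x = 6:
  Term 0 contributes -5 + 0 · 6 = -5
  Term 1 contributes -1 + 1 · 6 = 5
  Term 2 contributes 1 + 2 · 6 = 13
p(6) = ⊕ of these = min[-5, 5, 13] = -5.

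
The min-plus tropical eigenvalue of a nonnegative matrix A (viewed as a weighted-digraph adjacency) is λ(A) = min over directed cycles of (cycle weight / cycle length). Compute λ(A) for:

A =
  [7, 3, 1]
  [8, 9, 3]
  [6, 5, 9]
λ(A) = 7/2

Enumerate directed cycles and compute their means (weight / length). Sample:
  cycle 0 → 0: weight = 7, length = 1, mean = 7/1 ≈ 7.000
  cycle 1 → 1: weight = 9, length = 1, mean = 9/1 ≈ 9.000
  cycle 2 → 2: weight = 9, length = 1, mean = 9/1 ≈ 9.000
  cycle 0 → 1 → 0: weight = 11, length = 2, mean = 11/2 ≈ 5.500
  cycle 0 → 2 → 0: weight = 7, length = 2, mean = 7/2 ≈ 3.500
  cycle 1 → 0 → 1: weight = 11, length = 2, mean = 11/2 ≈ 5.500
Minimum mean = 3.500, attained e.g. along the cycle 0 → 2 → 0 with weight 7 and length 2. So λ(A) = 7/2 = 7/2.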